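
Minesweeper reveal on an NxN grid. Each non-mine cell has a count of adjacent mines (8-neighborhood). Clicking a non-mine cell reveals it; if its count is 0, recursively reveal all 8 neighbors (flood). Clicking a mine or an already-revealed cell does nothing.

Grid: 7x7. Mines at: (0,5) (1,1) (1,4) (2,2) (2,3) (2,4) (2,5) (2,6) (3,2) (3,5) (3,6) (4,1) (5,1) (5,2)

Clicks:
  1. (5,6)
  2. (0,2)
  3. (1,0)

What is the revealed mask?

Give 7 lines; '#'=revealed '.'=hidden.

Answer: ..#....
#......
.......
.......
...####
...####
...####

Derivation:
Click 1 (5,6) count=0: revealed 12 new [(4,3) (4,4) (4,5) (4,6) (5,3) (5,4) (5,5) (5,6) (6,3) (6,4) (6,5) (6,6)] -> total=12
Click 2 (0,2) count=1: revealed 1 new [(0,2)] -> total=13
Click 3 (1,0) count=1: revealed 1 new [(1,0)] -> total=14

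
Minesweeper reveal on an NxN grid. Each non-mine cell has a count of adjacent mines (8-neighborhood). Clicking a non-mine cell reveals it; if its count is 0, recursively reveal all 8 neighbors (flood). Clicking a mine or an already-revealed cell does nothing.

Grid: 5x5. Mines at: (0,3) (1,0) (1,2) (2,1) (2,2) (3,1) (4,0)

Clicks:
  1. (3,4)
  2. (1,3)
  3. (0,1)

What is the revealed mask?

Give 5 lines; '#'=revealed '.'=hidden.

Click 1 (3,4) count=0: revealed 10 new [(1,3) (1,4) (2,3) (2,4) (3,2) (3,3) (3,4) (4,2) (4,3) (4,4)] -> total=10
Click 2 (1,3) count=3: revealed 0 new [(none)] -> total=10
Click 3 (0,1) count=2: revealed 1 new [(0,1)] -> total=11

Answer: .#...
...##
...##
..###
..###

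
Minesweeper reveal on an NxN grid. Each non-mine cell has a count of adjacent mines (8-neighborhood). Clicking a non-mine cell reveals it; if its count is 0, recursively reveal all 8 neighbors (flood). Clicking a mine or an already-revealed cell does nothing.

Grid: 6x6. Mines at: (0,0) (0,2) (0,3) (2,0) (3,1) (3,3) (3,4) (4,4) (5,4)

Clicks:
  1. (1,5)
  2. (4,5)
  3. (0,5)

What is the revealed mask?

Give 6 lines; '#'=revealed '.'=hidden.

Answer: ....##
....##
....##
......
.....#
......

Derivation:
Click 1 (1,5) count=0: revealed 6 new [(0,4) (0,5) (1,4) (1,5) (2,4) (2,5)] -> total=6
Click 2 (4,5) count=3: revealed 1 new [(4,5)] -> total=7
Click 3 (0,5) count=0: revealed 0 new [(none)] -> total=7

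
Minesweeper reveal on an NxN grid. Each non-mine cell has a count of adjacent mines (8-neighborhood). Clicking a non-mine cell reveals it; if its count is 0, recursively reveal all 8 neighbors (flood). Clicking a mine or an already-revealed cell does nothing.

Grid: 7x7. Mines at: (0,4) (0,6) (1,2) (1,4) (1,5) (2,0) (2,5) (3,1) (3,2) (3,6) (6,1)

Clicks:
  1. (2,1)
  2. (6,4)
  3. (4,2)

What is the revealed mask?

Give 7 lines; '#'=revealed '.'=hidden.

Click 1 (2,1) count=4: revealed 1 new [(2,1)] -> total=1
Click 2 (6,4) count=0: revealed 18 new [(3,3) (3,4) (3,5) (4,2) (4,3) (4,4) (4,5) (4,6) (5,2) (5,3) (5,4) (5,5) (5,6) (6,2) (6,3) (6,4) (6,5) (6,6)] -> total=19
Click 3 (4,2) count=2: revealed 0 new [(none)] -> total=19

Answer: .......
.......
.#.....
...###.
..#####
..#####
..#####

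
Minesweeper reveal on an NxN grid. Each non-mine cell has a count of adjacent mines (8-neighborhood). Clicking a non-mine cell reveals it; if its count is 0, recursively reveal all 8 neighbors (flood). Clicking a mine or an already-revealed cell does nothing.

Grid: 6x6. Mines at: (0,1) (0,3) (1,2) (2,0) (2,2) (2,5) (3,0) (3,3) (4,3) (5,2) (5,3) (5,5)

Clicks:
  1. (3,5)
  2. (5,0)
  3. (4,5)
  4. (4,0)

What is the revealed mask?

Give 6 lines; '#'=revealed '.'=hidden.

Answer: ......
......
......
.....#
##...#
##....

Derivation:
Click 1 (3,5) count=1: revealed 1 new [(3,5)] -> total=1
Click 2 (5,0) count=0: revealed 4 new [(4,0) (4,1) (5,0) (5,1)] -> total=5
Click 3 (4,5) count=1: revealed 1 new [(4,5)] -> total=6
Click 4 (4,0) count=1: revealed 0 new [(none)] -> total=6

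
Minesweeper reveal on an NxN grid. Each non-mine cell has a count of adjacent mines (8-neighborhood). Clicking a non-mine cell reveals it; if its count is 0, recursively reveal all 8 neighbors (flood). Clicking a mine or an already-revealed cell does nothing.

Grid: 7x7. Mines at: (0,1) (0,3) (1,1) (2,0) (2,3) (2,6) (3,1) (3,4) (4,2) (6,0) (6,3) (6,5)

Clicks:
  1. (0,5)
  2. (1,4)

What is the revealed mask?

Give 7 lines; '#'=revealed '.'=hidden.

Click 1 (0,5) count=0: revealed 6 new [(0,4) (0,5) (0,6) (1,4) (1,5) (1,6)] -> total=6
Click 2 (1,4) count=2: revealed 0 new [(none)] -> total=6

Answer: ....###
....###
.......
.......
.......
.......
.......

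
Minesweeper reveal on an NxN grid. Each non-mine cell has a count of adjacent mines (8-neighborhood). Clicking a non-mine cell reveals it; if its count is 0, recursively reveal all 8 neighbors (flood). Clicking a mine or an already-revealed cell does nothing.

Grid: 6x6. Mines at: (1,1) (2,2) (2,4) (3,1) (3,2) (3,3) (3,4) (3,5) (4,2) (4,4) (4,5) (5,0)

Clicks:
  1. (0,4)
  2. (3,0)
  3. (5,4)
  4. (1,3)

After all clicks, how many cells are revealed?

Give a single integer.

Answer: 10

Derivation:
Click 1 (0,4) count=0: revealed 8 new [(0,2) (0,3) (0,4) (0,5) (1,2) (1,3) (1,4) (1,5)] -> total=8
Click 2 (3,0) count=1: revealed 1 new [(3,0)] -> total=9
Click 3 (5,4) count=2: revealed 1 new [(5,4)] -> total=10
Click 4 (1,3) count=2: revealed 0 new [(none)] -> total=10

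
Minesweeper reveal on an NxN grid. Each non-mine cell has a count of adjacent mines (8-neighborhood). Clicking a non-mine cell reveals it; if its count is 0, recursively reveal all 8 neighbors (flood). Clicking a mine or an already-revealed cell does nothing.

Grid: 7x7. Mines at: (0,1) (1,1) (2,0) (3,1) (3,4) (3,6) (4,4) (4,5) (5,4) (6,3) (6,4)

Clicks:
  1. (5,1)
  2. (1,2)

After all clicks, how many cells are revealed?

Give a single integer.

Answer: 10

Derivation:
Click 1 (5,1) count=0: revealed 9 new [(4,0) (4,1) (4,2) (5,0) (5,1) (5,2) (6,0) (6,1) (6,2)] -> total=9
Click 2 (1,2) count=2: revealed 1 new [(1,2)] -> total=10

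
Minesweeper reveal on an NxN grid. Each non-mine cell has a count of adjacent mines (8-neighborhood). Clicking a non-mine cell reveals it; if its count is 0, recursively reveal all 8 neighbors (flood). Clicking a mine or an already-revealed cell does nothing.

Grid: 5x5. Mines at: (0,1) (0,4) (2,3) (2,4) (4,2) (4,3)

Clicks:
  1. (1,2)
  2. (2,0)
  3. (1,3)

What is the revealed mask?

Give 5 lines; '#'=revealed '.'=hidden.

Answer: .....
####.
###..
###..
##...

Derivation:
Click 1 (1,2) count=2: revealed 1 new [(1,2)] -> total=1
Click 2 (2,0) count=0: revealed 10 new [(1,0) (1,1) (2,0) (2,1) (2,2) (3,0) (3,1) (3,2) (4,0) (4,1)] -> total=11
Click 3 (1,3) count=3: revealed 1 new [(1,3)] -> total=12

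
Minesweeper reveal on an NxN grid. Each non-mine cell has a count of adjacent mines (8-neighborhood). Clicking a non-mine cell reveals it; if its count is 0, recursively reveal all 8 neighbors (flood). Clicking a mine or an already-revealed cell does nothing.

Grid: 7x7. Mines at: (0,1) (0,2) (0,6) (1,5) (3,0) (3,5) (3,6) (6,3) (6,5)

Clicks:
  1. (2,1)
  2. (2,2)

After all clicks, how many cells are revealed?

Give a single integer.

Answer: 25

Derivation:
Click 1 (2,1) count=1: revealed 1 new [(2,1)] -> total=1
Click 2 (2,2) count=0: revealed 24 new [(1,1) (1,2) (1,3) (1,4) (2,2) (2,3) (2,4) (3,1) (3,2) (3,3) (3,4) (4,0) (4,1) (4,2) (4,3) (4,4) (5,0) (5,1) (5,2) (5,3) (5,4) (6,0) (6,1) (6,2)] -> total=25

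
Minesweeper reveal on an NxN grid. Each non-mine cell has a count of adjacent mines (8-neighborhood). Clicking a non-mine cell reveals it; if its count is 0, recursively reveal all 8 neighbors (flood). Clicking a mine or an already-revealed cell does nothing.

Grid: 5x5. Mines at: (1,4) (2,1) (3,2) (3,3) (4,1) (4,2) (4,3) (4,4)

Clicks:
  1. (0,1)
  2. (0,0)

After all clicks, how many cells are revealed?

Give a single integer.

Click 1 (0,1) count=0: revealed 8 new [(0,0) (0,1) (0,2) (0,3) (1,0) (1,1) (1,2) (1,3)] -> total=8
Click 2 (0,0) count=0: revealed 0 new [(none)] -> total=8

Answer: 8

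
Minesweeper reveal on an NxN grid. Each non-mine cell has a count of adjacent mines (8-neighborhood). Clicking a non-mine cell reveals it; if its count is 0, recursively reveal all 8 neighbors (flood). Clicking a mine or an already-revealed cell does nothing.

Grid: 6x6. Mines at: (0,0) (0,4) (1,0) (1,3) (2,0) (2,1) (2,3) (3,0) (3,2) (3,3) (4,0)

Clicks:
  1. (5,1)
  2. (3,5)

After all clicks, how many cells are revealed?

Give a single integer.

Click 1 (5,1) count=1: revealed 1 new [(5,1)] -> total=1
Click 2 (3,5) count=0: revealed 15 new [(1,4) (1,5) (2,4) (2,5) (3,4) (3,5) (4,1) (4,2) (4,3) (4,4) (4,5) (5,2) (5,3) (5,4) (5,5)] -> total=16

Answer: 16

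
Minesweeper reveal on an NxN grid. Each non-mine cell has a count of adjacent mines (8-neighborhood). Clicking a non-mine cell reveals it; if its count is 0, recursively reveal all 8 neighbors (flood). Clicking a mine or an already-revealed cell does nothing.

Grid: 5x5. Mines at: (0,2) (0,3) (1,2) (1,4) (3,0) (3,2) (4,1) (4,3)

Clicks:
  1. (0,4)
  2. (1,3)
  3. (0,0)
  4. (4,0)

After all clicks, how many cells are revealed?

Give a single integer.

Click 1 (0,4) count=2: revealed 1 new [(0,4)] -> total=1
Click 2 (1,3) count=4: revealed 1 new [(1,3)] -> total=2
Click 3 (0,0) count=0: revealed 6 new [(0,0) (0,1) (1,0) (1,1) (2,0) (2,1)] -> total=8
Click 4 (4,0) count=2: revealed 1 new [(4,0)] -> total=9

Answer: 9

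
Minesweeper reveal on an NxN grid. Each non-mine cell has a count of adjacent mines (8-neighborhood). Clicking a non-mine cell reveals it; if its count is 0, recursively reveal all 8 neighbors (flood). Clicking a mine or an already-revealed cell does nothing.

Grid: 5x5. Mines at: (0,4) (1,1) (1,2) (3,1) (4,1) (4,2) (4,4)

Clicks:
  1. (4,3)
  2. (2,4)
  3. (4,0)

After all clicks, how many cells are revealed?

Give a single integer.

Answer: 8

Derivation:
Click 1 (4,3) count=2: revealed 1 new [(4,3)] -> total=1
Click 2 (2,4) count=0: revealed 6 new [(1,3) (1,4) (2,3) (2,4) (3,3) (3,4)] -> total=7
Click 3 (4,0) count=2: revealed 1 new [(4,0)] -> total=8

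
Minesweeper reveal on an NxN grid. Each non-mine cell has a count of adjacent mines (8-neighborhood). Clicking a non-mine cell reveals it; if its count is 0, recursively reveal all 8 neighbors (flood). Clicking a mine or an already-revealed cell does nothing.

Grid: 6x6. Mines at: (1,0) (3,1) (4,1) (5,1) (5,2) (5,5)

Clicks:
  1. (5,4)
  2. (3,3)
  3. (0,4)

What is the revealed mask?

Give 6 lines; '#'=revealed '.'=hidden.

Click 1 (5,4) count=1: revealed 1 new [(5,4)] -> total=1
Click 2 (3,3) count=0: revealed 23 new [(0,1) (0,2) (0,3) (0,4) (0,5) (1,1) (1,2) (1,3) (1,4) (1,5) (2,1) (2,2) (2,3) (2,4) (2,5) (3,2) (3,3) (3,4) (3,5) (4,2) (4,3) (4,4) (4,5)] -> total=24
Click 3 (0,4) count=0: revealed 0 new [(none)] -> total=24

Answer: .#####
.#####
.#####
..####
..####
....#.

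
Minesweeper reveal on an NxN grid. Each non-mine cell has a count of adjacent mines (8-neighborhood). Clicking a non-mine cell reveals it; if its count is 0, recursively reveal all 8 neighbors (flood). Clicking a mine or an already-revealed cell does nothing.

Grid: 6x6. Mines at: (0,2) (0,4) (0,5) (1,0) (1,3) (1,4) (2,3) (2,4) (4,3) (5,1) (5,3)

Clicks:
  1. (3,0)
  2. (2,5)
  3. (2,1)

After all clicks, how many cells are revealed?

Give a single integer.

Answer: 10

Derivation:
Click 1 (3,0) count=0: revealed 9 new [(2,0) (2,1) (2,2) (3,0) (3,1) (3,2) (4,0) (4,1) (4,2)] -> total=9
Click 2 (2,5) count=2: revealed 1 new [(2,5)] -> total=10
Click 3 (2,1) count=1: revealed 0 new [(none)] -> total=10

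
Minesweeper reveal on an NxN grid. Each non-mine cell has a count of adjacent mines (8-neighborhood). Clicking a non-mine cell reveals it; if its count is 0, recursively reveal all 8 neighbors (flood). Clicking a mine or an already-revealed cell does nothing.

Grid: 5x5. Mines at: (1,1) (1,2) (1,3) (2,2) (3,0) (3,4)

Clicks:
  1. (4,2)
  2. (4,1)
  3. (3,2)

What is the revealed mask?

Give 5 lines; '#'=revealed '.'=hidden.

Answer: .....
.....
.....
.###.
.###.

Derivation:
Click 1 (4,2) count=0: revealed 6 new [(3,1) (3,2) (3,3) (4,1) (4,2) (4,3)] -> total=6
Click 2 (4,1) count=1: revealed 0 new [(none)] -> total=6
Click 3 (3,2) count=1: revealed 0 new [(none)] -> total=6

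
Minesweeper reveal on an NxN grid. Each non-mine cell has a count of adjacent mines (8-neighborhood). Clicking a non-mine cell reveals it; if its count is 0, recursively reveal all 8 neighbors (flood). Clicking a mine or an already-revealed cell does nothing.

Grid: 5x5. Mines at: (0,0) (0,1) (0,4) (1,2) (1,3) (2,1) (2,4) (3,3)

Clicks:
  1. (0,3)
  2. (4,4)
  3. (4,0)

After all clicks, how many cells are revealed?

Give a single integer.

Click 1 (0,3) count=3: revealed 1 new [(0,3)] -> total=1
Click 2 (4,4) count=1: revealed 1 new [(4,4)] -> total=2
Click 3 (4,0) count=0: revealed 6 new [(3,0) (3,1) (3,2) (4,0) (4,1) (4,2)] -> total=8

Answer: 8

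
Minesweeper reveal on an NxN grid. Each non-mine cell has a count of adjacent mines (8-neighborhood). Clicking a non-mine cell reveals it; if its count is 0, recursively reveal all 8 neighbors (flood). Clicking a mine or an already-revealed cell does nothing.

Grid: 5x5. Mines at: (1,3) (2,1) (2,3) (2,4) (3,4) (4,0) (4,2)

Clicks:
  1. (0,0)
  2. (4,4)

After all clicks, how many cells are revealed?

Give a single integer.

Answer: 7

Derivation:
Click 1 (0,0) count=0: revealed 6 new [(0,0) (0,1) (0,2) (1,0) (1,1) (1,2)] -> total=6
Click 2 (4,4) count=1: revealed 1 new [(4,4)] -> total=7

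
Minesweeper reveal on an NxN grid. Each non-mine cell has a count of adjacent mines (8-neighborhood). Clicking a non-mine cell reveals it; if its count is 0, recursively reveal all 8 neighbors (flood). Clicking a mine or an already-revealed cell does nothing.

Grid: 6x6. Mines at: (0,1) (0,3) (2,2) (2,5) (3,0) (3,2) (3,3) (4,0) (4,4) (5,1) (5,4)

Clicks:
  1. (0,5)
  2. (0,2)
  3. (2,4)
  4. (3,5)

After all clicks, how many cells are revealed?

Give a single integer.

Answer: 7

Derivation:
Click 1 (0,5) count=0: revealed 4 new [(0,4) (0,5) (1,4) (1,5)] -> total=4
Click 2 (0,2) count=2: revealed 1 new [(0,2)] -> total=5
Click 3 (2,4) count=2: revealed 1 new [(2,4)] -> total=6
Click 4 (3,5) count=2: revealed 1 new [(3,5)] -> total=7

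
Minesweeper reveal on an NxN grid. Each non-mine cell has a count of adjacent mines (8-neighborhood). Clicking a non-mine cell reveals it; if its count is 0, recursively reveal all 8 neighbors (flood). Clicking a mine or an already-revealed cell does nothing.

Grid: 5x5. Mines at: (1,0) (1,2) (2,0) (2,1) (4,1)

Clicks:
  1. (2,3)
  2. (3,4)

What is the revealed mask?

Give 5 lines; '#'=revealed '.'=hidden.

Answer: ...##
...##
..###
..###
..###

Derivation:
Click 1 (2,3) count=1: revealed 1 new [(2,3)] -> total=1
Click 2 (3,4) count=0: revealed 12 new [(0,3) (0,4) (1,3) (1,4) (2,2) (2,4) (3,2) (3,3) (3,4) (4,2) (4,3) (4,4)] -> total=13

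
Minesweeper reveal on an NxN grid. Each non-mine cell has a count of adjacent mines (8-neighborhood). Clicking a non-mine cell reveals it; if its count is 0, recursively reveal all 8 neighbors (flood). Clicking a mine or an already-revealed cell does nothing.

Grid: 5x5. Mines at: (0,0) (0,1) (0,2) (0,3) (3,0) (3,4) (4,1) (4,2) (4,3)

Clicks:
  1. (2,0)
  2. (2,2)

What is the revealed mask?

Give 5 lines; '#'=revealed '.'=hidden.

Answer: .....
.###.
####.
.###.
.....

Derivation:
Click 1 (2,0) count=1: revealed 1 new [(2,0)] -> total=1
Click 2 (2,2) count=0: revealed 9 new [(1,1) (1,2) (1,3) (2,1) (2,2) (2,3) (3,1) (3,2) (3,3)] -> total=10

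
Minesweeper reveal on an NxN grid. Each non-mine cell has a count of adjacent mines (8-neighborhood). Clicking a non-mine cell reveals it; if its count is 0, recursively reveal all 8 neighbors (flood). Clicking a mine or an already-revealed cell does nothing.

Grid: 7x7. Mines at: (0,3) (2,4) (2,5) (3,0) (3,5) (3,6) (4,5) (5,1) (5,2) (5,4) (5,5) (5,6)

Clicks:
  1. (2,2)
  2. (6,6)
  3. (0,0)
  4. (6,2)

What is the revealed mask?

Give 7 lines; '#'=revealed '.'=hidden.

Answer: ###....
####...
####...
.###...
.###...
.......
..#...#

Derivation:
Click 1 (2,2) count=0: revealed 17 new [(0,0) (0,1) (0,2) (1,0) (1,1) (1,2) (1,3) (2,0) (2,1) (2,2) (2,3) (3,1) (3,2) (3,3) (4,1) (4,2) (4,3)] -> total=17
Click 2 (6,6) count=2: revealed 1 new [(6,6)] -> total=18
Click 3 (0,0) count=0: revealed 0 new [(none)] -> total=18
Click 4 (6,2) count=2: revealed 1 new [(6,2)] -> total=19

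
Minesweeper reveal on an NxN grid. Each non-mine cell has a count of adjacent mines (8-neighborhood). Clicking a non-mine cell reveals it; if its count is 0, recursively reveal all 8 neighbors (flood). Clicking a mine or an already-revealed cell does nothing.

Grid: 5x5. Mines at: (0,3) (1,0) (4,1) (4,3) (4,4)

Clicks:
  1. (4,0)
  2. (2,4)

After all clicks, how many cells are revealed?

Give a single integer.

Click 1 (4,0) count=1: revealed 1 new [(4,0)] -> total=1
Click 2 (2,4) count=0: revealed 12 new [(1,1) (1,2) (1,3) (1,4) (2,1) (2,2) (2,3) (2,4) (3,1) (3,2) (3,3) (3,4)] -> total=13

Answer: 13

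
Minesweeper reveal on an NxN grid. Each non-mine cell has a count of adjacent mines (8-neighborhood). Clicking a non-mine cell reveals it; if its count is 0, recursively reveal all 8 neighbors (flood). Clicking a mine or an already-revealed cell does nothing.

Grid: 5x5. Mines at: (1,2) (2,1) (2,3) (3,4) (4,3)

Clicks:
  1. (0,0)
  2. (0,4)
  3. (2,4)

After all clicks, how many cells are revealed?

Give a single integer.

Click 1 (0,0) count=0: revealed 4 new [(0,0) (0,1) (1,0) (1,1)] -> total=4
Click 2 (0,4) count=0: revealed 4 new [(0,3) (0,4) (1,3) (1,4)] -> total=8
Click 3 (2,4) count=2: revealed 1 new [(2,4)] -> total=9

Answer: 9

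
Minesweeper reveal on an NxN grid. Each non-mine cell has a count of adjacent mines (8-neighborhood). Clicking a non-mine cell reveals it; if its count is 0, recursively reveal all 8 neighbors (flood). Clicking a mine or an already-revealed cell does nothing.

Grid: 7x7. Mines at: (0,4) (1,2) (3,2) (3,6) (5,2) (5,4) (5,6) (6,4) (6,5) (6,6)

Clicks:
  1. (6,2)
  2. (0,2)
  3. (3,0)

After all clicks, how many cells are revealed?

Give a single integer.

Answer: 16

Derivation:
Click 1 (6,2) count=1: revealed 1 new [(6,2)] -> total=1
Click 2 (0,2) count=1: revealed 1 new [(0,2)] -> total=2
Click 3 (3,0) count=0: revealed 14 new [(0,0) (0,1) (1,0) (1,1) (2,0) (2,1) (3,0) (3,1) (4,0) (4,1) (5,0) (5,1) (6,0) (6,1)] -> total=16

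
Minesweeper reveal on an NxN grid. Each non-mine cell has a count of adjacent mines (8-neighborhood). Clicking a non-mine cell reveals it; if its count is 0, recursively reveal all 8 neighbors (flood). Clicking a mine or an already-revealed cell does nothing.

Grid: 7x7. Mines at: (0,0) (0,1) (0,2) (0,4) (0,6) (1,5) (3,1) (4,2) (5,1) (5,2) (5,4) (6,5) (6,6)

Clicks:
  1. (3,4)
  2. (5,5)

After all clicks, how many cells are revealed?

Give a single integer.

Answer: 19

Derivation:
Click 1 (3,4) count=0: revealed 19 new [(1,2) (1,3) (1,4) (2,2) (2,3) (2,4) (2,5) (2,6) (3,2) (3,3) (3,4) (3,5) (3,6) (4,3) (4,4) (4,5) (4,6) (5,5) (5,6)] -> total=19
Click 2 (5,5) count=3: revealed 0 new [(none)] -> total=19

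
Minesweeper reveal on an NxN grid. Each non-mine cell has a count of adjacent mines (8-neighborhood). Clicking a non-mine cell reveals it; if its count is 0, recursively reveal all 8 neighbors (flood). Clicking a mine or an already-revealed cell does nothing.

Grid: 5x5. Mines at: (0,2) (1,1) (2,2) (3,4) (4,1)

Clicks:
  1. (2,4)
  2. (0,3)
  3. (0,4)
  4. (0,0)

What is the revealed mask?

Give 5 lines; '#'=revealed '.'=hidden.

Answer: #..##
...##
...##
.....
.....

Derivation:
Click 1 (2,4) count=1: revealed 1 new [(2,4)] -> total=1
Click 2 (0,3) count=1: revealed 1 new [(0,3)] -> total=2
Click 3 (0,4) count=0: revealed 4 new [(0,4) (1,3) (1,4) (2,3)] -> total=6
Click 4 (0,0) count=1: revealed 1 new [(0,0)] -> total=7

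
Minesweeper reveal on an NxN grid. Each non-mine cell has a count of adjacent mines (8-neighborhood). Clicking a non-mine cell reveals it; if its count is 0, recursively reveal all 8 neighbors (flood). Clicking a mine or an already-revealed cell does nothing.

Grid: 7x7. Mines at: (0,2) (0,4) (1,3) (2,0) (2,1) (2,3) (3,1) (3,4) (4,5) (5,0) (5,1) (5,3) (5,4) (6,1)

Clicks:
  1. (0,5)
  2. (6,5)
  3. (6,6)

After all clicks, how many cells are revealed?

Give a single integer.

Click 1 (0,5) count=1: revealed 1 new [(0,5)] -> total=1
Click 2 (6,5) count=1: revealed 1 new [(6,5)] -> total=2
Click 3 (6,6) count=0: revealed 3 new [(5,5) (5,6) (6,6)] -> total=5

Answer: 5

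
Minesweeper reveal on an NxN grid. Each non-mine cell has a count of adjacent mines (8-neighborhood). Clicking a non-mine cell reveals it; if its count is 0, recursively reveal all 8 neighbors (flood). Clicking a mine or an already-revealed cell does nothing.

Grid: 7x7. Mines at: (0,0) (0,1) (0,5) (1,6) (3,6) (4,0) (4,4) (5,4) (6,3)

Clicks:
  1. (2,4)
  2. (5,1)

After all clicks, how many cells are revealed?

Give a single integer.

Click 1 (2,4) count=0: revealed 27 new [(0,2) (0,3) (0,4) (1,0) (1,1) (1,2) (1,3) (1,4) (1,5) (2,0) (2,1) (2,2) (2,3) (2,4) (2,5) (3,0) (3,1) (3,2) (3,3) (3,4) (3,5) (4,1) (4,2) (4,3) (5,1) (5,2) (5,3)] -> total=27
Click 2 (5,1) count=1: revealed 0 new [(none)] -> total=27

Answer: 27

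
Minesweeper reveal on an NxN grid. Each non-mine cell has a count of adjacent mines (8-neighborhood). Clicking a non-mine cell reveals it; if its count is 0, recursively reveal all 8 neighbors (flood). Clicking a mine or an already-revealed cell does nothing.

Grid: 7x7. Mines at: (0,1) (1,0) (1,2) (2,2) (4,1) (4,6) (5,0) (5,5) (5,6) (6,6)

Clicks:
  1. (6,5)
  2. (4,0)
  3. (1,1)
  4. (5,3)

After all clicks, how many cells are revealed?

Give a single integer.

Click 1 (6,5) count=3: revealed 1 new [(6,5)] -> total=1
Click 2 (4,0) count=2: revealed 1 new [(4,0)] -> total=2
Click 3 (1,1) count=4: revealed 1 new [(1,1)] -> total=3
Click 4 (5,3) count=0: revealed 29 new [(0,3) (0,4) (0,5) (0,6) (1,3) (1,4) (1,5) (1,6) (2,3) (2,4) (2,5) (2,6) (3,2) (3,3) (3,4) (3,5) (3,6) (4,2) (4,3) (4,4) (4,5) (5,1) (5,2) (5,3) (5,4) (6,1) (6,2) (6,3) (6,4)] -> total=32

Answer: 32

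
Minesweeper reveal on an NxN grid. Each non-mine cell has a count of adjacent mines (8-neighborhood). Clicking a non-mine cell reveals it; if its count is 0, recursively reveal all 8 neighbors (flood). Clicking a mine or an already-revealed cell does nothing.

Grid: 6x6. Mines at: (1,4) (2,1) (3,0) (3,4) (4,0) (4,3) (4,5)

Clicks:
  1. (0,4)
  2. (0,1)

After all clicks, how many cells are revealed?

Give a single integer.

Click 1 (0,4) count=1: revealed 1 new [(0,4)] -> total=1
Click 2 (0,1) count=0: revealed 8 new [(0,0) (0,1) (0,2) (0,3) (1,0) (1,1) (1,2) (1,3)] -> total=9

Answer: 9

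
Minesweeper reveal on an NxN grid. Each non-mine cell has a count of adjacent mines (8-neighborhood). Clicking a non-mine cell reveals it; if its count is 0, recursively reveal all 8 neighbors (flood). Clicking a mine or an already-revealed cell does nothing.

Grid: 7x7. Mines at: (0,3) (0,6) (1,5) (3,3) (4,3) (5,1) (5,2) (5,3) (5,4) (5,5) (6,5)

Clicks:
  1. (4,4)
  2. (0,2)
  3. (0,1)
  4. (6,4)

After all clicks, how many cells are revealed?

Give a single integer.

Answer: 17

Derivation:
Click 1 (4,4) count=5: revealed 1 new [(4,4)] -> total=1
Click 2 (0,2) count=1: revealed 1 new [(0,2)] -> total=2
Click 3 (0,1) count=0: revealed 14 new [(0,0) (0,1) (1,0) (1,1) (1,2) (2,0) (2,1) (2,2) (3,0) (3,1) (3,2) (4,0) (4,1) (4,2)] -> total=16
Click 4 (6,4) count=4: revealed 1 new [(6,4)] -> total=17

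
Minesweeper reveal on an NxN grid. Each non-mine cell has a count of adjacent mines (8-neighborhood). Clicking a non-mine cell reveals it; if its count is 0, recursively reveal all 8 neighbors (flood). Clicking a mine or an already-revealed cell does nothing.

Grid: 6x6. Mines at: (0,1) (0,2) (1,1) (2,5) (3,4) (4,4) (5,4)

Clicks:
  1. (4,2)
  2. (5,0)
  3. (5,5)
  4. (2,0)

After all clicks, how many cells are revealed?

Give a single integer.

Click 1 (4,2) count=0: revealed 16 new [(2,0) (2,1) (2,2) (2,3) (3,0) (3,1) (3,2) (3,3) (4,0) (4,1) (4,2) (4,3) (5,0) (5,1) (5,2) (5,3)] -> total=16
Click 2 (5,0) count=0: revealed 0 new [(none)] -> total=16
Click 3 (5,5) count=2: revealed 1 new [(5,5)] -> total=17
Click 4 (2,0) count=1: revealed 0 new [(none)] -> total=17

Answer: 17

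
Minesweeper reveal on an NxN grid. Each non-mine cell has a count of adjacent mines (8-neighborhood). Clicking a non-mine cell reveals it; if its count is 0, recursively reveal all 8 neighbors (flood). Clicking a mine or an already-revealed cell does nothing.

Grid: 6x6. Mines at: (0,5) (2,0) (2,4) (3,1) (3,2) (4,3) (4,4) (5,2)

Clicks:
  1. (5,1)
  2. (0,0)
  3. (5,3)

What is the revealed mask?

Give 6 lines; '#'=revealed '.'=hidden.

Answer: #####.
#####.
.###..
......
......
.#.#..

Derivation:
Click 1 (5,1) count=1: revealed 1 new [(5,1)] -> total=1
Click 2 (0,0) count=0: revealed 13 new [(0,0) (0,1) (0,2) (0,3) (0,4) (1,0) (1,1) (1,2) (1,3) (1,4) (2,1) (2,2) (2,3)] -> total=14
Click 3 (5,3) count=3: revealed 1 new [(5,3)] -> total=15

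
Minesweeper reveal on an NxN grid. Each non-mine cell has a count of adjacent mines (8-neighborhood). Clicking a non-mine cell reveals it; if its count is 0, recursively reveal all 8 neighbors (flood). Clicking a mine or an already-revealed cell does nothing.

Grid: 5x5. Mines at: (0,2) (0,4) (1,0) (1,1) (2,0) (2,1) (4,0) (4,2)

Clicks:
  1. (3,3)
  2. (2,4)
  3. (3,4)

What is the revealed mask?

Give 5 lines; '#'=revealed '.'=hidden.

Answer: .....
..###
..###
..###
...##

Derivation:
Click 1 (3,3) count=1: revealed 1 new [(3,3)] -> total=1
Click 2 (2,4) count=0: revealed 10 new [(1,2) (1,3) (1,4) (2,2) (2,3) (2,4) (3,2) (3,4) (4,3) (4,4)] -> total=11
Click 3 (3,4) count=0: revealed 0 new [(none)] -> total=11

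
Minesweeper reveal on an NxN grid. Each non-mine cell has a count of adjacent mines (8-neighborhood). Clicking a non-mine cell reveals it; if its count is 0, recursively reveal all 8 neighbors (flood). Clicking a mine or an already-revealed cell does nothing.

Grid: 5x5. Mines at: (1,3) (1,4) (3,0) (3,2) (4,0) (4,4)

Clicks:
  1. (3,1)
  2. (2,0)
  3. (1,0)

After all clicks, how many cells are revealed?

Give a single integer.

Click 1 (3,1) count=3: revealed 1 new [(3,1)] -> total=1
Click 2 (2,0) count=1: revealed 1 new [(2,0)] -> total=2
Click 3 (1,0) count=0: revealed 8 new [(0,0) (0,1) (0,2) (1,0) (1,1) (1,2) (2,1) (2,2)] -> total=10

Answer: 10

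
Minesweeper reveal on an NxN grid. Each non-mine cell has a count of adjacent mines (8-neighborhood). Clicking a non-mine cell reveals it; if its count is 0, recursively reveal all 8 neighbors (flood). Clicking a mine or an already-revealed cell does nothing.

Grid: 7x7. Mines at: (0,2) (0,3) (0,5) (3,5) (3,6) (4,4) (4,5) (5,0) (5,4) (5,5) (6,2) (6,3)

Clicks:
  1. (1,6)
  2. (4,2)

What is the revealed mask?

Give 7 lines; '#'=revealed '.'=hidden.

Click 1 (1,6) count=1: revealed 1 new [(1,6)] -> total=1
Click 2 (4,2) count=0: revealed 24 new [(0,0) (0,1) (1,0) (1,1) (1,2) (1,3) (1,4) (2,0) (2,1) (2,2) (2,3) (2,4) (3,0) (3,1) (3,2) (3,3) (3,4) (4,0) (4,1) (4,2) (4,3) (5,1) (5,2) (5,3)] -> total=25

Answer: ##.....
#####.#
#####..
#####..
####...
.###...
.......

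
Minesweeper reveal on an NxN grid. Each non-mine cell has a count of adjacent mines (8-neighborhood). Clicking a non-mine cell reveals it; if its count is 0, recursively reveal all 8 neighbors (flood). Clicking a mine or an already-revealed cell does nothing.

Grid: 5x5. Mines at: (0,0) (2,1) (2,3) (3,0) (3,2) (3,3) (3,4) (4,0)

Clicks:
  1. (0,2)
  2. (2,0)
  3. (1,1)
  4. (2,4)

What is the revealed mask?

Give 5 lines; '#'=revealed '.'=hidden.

Click 1 (0,2) count=0: revealed 8 new [(0,1) (0,2) (0,3) (0,4) (1,1) (1,2) (1,3) (1,4)] -> total=8
Click 2 (2,0) count=2: revealed 1 new [(2,0)] -> total=9
Click 3 (1,1) count=2: revealed 0 new [(none)] -> total=9
Click 4 (2,4) count=3: revealed 1 new [(2,4)] -> total=10

Answer: .####
.####
#...#
.....
.....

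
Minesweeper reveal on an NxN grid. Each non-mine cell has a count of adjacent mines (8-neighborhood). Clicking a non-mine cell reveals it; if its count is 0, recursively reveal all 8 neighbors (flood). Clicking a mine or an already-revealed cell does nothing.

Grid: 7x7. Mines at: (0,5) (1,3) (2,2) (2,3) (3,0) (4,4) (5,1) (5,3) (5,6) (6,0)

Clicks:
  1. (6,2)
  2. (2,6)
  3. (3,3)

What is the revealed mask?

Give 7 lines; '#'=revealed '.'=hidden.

Click 1 (6,2) count=2: revealed 1 new [(6,2)] -> total=1
Click 2 (2,6) count=0: revealed 11 new [(1,4) (1,5) (1,6) (2,4) (2,5) (2,6) (3,4) (3,5) (3,6) (4,5) (4,6)] -> total=12
Click 3 (3,3) count=3: revealed 1 new [(3,3)] -> total=13

Answer: .......
....###
....###
...####
.....##
.......
..#....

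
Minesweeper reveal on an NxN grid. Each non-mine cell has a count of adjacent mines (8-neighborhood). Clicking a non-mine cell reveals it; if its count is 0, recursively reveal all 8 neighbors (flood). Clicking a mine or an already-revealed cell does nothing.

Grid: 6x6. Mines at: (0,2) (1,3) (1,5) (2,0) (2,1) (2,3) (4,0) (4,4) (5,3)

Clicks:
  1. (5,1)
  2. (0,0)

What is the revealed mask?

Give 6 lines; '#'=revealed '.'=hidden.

Click 1 (5,1) count=1: revealed 1 new [(5,1)] -> total=1
Click 2 (0,0) count=0: revealed 4 new [(0,0) (0,1) (1,0) (1,1)] -> total=5

Answer: ##....
##....
......
......
......
.#....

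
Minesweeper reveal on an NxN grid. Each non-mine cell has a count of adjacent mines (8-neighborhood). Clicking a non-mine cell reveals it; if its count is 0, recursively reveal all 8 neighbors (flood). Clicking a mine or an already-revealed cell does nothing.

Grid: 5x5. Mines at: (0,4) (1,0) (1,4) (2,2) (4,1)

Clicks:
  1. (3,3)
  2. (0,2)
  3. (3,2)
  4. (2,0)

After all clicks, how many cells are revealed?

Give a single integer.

Answer: 9

Derivation:
Click 1 (3,3) count=1: revealed 1 new [(3,3)] -> total=1
Click 2 (0,2) count=0: revealed 6 new [(0,1) (0,2) (0,3) (1,1) (1,2) (1,3)] -> total=7
Click 3 (3,2) count=2: revealed 1 new [(3,2)] -> total=8
Click 4 (2,0) count=1: revealed 1 new [(2,0)] -> total=9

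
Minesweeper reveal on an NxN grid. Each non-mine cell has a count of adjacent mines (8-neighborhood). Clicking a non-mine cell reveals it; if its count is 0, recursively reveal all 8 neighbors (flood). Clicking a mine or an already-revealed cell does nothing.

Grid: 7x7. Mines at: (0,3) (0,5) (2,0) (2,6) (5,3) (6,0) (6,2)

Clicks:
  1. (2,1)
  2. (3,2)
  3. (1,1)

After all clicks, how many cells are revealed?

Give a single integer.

Click 1 (2,1) count=1: revealed 1 new [(2,1)] -> total=1
Click 2 (3,2) count=0: revealed 32 new [(1,1) (1,2) (1,3) (1,4) (1,5) (2,2) (2,3) (2,4) (2,5) (3,0) (3,1) (3,2) (3,3) (3,4) (3,5) (3,6) (4,0) (4,1) (4,2) (4,3) (4,4) (4,5) (4,6) (5,0) (5,1) (5,2) (5,4) (5,5) (5,6) (6,4) (6,5) (6,6)] -> total=33
Click 3 (1,1) count=1: revealed 0 new [(none)] -> total=33

Answer: 33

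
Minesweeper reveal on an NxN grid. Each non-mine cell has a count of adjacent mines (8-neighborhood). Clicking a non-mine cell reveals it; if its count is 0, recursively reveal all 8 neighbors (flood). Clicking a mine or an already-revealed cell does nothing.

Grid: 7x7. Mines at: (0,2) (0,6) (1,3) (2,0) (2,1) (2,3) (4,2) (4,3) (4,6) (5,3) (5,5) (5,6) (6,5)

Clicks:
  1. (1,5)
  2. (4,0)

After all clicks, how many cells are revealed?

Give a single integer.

Click 1 (1,5) count=1: revealed 1 new [(1,5)] -> total=1
Click 2 (4,0) count=0: revealed 10 new [(3,0) (3,1) (4,0) (4,1) (5,0) (5,1) (5,2) (6,0) (6,1) (6,2)] -> total=11

Answer: 11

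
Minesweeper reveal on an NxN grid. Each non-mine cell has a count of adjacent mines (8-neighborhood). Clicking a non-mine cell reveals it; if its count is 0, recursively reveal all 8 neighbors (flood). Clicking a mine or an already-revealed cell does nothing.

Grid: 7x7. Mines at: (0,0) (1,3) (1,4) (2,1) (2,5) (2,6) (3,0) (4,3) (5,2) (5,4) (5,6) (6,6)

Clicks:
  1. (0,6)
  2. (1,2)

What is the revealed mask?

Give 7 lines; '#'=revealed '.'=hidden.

Answer: .....##
..#..##
.......
.......
.......
.......
.......

Derivation:
Click 1 (0,6) count=0: revealed 4 new [(0,5) (0,6) (1,5) (1,6)] -> total=4
Click 2 (1,2) count=2: revealed 1 new [(1,2)] -> total=5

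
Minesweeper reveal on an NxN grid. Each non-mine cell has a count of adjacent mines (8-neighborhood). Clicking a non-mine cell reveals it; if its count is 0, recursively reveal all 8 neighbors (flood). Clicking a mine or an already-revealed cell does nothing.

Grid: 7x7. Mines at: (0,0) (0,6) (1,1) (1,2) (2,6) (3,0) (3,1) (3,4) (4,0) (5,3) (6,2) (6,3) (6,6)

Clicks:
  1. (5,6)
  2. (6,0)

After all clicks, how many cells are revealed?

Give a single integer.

Click 1 (5,6) count=1: revealed 1 new [(5,6)] -> total=1
Click 2 (6,0) count=0: revealed 4 new [(5,0) (5,1) (6,0) (6,1)] -> total=5

Answer: 5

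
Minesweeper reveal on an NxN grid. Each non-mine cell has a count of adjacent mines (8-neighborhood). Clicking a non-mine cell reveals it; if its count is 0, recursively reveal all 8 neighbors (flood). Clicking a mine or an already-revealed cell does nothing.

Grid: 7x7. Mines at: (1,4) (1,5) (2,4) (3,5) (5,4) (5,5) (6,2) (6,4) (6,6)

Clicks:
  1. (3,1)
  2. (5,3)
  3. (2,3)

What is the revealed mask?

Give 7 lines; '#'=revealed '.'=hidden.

Click 1 (3,1) count=0: revealed 26 new [(0,0) (0,1) (0,2) (0,3) (1,0) (1,1) (1,2) (1,3) (2,0) (2,1) (2,2) (2,3) (3,0) (3,1) (3,2) (3,3) (4,0) (4,1) (4,2) (4,3) (5,0) (5,1) (5,2) (5,3) (6,0) (6,1)] -> total=26
Click 2 (5,3) count=3: revealed 0 new [(none)] -> total=26
Click 3 (2,3) count=2: revealed 0 new [(none)] -> total=26

Answer: ####...
####...
####...
####...
####...
####...
##.....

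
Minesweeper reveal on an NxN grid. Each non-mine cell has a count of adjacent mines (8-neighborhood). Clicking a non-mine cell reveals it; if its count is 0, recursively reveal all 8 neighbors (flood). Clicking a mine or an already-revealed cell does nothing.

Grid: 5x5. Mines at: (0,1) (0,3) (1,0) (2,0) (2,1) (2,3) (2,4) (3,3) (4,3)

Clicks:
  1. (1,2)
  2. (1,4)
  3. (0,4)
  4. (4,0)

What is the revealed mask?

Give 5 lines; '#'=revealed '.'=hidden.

Answer: ....#
..#.#
.....
###..
###..

Derivation:
Click 1 (1,2) count=4: revealed 1 new [(1,2)] -> total=1
Click 2 (1,4) count=3: revealed 1 new [(1,4)] -> total=2
Click 3 (0,4) count=1: revealed 1 new [(0,4)] -> total=3
Click 4 (4,0) count=0: revealed 6 new [(3,0) (3,1) (3,2) (4,0) (4,1) (4,2)] -> total=9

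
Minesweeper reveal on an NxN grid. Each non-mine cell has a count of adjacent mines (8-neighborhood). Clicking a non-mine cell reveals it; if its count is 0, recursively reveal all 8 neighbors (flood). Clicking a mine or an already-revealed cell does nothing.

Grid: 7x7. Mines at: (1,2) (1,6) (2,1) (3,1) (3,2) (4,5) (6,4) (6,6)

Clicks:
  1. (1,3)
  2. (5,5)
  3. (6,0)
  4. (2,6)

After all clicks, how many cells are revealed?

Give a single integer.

Click 1 (1,3) count=1: revealed 1 new [(1,3)] -> total=1
Click 2 (5,5) count=3: revealed 1 new [(5,5)] -> total=2
Click 3 (6,0) count=0: revealed 12 new [(4,0) (4,1) (4,2) (4,3) (5,0) (5,1) (5,2) (5,3) (6,0) (6,1) (6,2) (6,3)] -> total=14
Click 4 (2,6) count=1: revealed 1 new [(2,6)] -> total=15

Answer: 15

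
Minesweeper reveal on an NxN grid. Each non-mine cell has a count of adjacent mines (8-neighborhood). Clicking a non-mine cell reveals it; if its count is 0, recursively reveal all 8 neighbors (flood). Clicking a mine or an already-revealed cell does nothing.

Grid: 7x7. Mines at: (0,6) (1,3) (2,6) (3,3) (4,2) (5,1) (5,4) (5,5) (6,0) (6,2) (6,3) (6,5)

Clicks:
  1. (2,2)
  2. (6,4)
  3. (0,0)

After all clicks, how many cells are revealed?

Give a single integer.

Answer: 15

Derivation:
Click 1 (2,2) count=2: revealed 1 new [(2,2)] -> total=1
Click 2 (6,4) count=4: revealed 1 new [(6,4)] -> total=2
Click 3 (0,0) count=0: revealed 13 new [(0,0) (0,1) (0,2) (1,0) (1,1) (1,2) (2,0) (2,1) (3,0) (3,1) (3,2) (4,0) (4,1)] -> total=15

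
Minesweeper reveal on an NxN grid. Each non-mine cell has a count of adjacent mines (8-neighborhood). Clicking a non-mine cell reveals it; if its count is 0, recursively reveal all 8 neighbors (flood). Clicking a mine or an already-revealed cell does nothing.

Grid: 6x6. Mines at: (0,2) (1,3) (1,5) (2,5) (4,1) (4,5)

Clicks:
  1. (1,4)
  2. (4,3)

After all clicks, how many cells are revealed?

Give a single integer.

Answer: 13

Derivation:
Click 1 (1,4) count=3: revealed 1 new [(1,4)] -> total=1
Click 2 (4,3) count=0: revealed 12 new [(2,2) (2,3) (2,4) (3,2) (3,3) (3,4) (4,2) (4,3) (4,4) (5,2) (5,3) (5,4)] -> total=13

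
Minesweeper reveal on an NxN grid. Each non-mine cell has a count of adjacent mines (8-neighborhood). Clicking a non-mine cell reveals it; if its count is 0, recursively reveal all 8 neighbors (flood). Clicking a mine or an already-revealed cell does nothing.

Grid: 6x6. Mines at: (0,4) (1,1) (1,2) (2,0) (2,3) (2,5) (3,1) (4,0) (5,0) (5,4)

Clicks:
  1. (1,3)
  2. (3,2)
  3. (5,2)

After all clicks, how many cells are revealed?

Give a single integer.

Click 1 (1,3) count=3: revealed 1 new [(1,3)] -> total=1
Click 2 (3,2) count=2: revealed 1 new [(3,2)] -> total=2
Click 3 (5,2) count=0: revealed 6 new [(4,1) (4,2) (4,3) (5,1) (5,2) (5,3)] -> total=8

Answer: 8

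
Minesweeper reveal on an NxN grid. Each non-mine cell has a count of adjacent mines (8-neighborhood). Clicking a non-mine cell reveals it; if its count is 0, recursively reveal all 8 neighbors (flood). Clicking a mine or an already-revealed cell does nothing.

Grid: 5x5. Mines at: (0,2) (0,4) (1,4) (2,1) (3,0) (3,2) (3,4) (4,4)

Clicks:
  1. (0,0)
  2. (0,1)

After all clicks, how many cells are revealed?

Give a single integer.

Answer: 4

Derivation:
Click 1 (0,0) count=0: revealed 4 new [(0,0) (0,1) (1,0) (1,1)] -> total=4
Click 2 (0,1) count=1: revealed 0 new [(none)] -> total=4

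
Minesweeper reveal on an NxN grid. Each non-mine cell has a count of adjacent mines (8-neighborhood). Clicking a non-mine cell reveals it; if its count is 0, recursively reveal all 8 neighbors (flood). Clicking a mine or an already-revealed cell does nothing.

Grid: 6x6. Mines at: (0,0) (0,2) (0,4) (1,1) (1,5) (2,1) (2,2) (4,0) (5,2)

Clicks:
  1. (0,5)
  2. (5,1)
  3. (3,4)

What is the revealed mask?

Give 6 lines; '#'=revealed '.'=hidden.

Answer: .....#
......
...###
...###
...###
.#.###

Derivation:
Click 1 (0,5) count=2: revealed 1 new [(0,5)] -> total=1
Click 2 (5,1) count=2: revealed 1 new [(5,1)] -> total=2
Click 3 (3,4) count=0: revealed 12 new [(2,3) (2,4) (2,5) (3,3) (3,4) (3,5) (4,3) (4,4) (4,5) (5,3) (5,4) (5,5)] -> total=14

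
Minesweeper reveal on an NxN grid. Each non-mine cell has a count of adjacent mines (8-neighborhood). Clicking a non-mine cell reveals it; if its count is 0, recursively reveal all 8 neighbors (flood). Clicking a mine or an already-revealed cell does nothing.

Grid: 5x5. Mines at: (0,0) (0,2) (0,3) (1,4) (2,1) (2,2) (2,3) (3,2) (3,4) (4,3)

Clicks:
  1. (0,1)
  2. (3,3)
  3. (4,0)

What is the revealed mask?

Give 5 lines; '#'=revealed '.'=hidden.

Click 1 (0,1) count=2: revealed 1 new [(0,1)] -> total=1
Click 2 (3,3) count=5: revealed 1 new [(3,3)] -> total=2
Click 3 (4,0) count=0: revealed 4 new [(3,0) (3,1) (4,0) (4,1)] -> total=6

Answer: .#...
.....
.....
##.#.
##...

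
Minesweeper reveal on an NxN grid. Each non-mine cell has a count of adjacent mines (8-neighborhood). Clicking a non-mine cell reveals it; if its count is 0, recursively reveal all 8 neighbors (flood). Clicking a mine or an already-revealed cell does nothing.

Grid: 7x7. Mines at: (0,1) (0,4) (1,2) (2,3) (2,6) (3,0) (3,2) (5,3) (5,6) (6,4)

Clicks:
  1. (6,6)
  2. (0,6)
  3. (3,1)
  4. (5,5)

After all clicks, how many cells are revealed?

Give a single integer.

Click 1 (6,6) count=1: revealed 1 new [(6,6)] -> total=1
Click 2 (0,6) count=0: revealed 4 new [(0,5) (0,6) (1,5) (1,6)] -> total=5
Click 3 (3,1) count=2: revealed 1 new [(3,1)] -> total=6
Click 4 (5,5) count=2: revealed 1 new [(5,5)] -> total=7

Answer: 7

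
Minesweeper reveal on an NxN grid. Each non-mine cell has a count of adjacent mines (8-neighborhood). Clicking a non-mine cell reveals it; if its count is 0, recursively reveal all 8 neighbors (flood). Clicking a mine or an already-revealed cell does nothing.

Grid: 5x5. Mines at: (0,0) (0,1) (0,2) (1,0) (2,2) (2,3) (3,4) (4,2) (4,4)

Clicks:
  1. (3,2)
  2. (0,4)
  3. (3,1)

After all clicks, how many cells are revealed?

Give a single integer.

Answer: 6

Derivation:
Click 1 (3,2) count=3: revealed 1 new [(3,2)] -> total=1
Click 2 (0,4) count=0: revealed 4 new [(0,3) (0,4) (1,3) (1,4)] -> total=5
Click 3 (3,1) count=2: revealed 1 new [(3,1)] -> total=6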